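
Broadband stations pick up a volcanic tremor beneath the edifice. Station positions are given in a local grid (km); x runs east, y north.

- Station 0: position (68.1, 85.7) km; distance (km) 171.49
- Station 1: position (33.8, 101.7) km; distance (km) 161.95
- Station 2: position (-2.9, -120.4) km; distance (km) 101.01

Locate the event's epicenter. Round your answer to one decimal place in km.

Circle about each station: (x − 68.1)² + (y − 85.7)² = 171.49²; (x − 33.8)² + (y − 101.7)² = 161.95²; (x + 2.9)² + (y + 120.4)² = 101.01².
Subtracting the Station 0 equation from the Station 1 and Station 2 equations removes the quadratic terms:
-68.6 x + 32.0 y = 2684.25
-142.0 x − 412.2 y = 21728.27
Solving the 2×2 system: x ≈ -54.9, y ≈ -33.8 km.
Check against Station 0 (with the unrounded x, y): √((x − 68.1)²+(y − 85.7)²) = 171.49 ≈ 171.49 km. ✓

x ≈ -54.9 km, y ≈ -33.8 km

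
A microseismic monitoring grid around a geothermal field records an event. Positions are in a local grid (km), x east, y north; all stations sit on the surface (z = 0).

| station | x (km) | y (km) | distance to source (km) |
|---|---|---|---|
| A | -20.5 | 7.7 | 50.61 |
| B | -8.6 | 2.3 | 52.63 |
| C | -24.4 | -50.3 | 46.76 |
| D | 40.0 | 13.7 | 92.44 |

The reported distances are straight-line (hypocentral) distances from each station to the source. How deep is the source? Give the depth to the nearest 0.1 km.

Each station gives a sphere (x−x_i)² + (y−y_i)² + z² = d_i² (stations at z=0).
Subtracting the A sphere from B and C: z² cancels, leaving linear equations in x and y:
23.8 x − 10.8 y = -608.83
-7.8 x − 116.0 y = 3020.78
Solving: x ≈ -36.291, y ≈ -23.601 km (keep extra digits for the depth step; rounded: -36.3, -23.6).
Then from the A sphere: z² = 50.61² − (x + 20.5)² − (y − 7.7)² with x = -36.291, y = -23.601, so z ≈ 36.500 ≈ 36.5 km.

depth ≈ 36.5 km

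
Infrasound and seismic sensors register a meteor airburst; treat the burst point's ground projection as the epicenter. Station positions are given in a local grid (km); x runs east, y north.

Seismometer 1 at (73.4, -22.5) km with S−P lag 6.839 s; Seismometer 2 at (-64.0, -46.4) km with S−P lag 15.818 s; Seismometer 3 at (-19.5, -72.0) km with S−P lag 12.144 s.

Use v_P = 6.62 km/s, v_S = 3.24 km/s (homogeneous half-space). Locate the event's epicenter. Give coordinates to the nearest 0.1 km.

Distance from S−P lag: d = Δt · v_P v_S / (v_P − v_S) = Δt · (6.62·3.24)/(6.62−3.24) ≈ 6.3458·Δt.
So d_Seismometer 1 = 43.40, d_Seismometer 2 = 100.38, d_Seismometer 3 = 77.06 km.
Circle about each station: (x − 73.4)² + (y + 22.5)² = 43.40²; (x + 64.0)² + (y + 46.4)² = 100.38²; (x + 19.5)² + (y + 72.0)² = 77.06².
Subtracting pairs of circle equations eliminates x²+y² and gives linear equations (the radical axes):
-274.8 x − 47.8 y = -7837.43
-185.8 x − 99.0 y = -4384.24
Solving the 2×2 system: x ≈ 30.9, y ≈ -13.7 km.
Check against Seismometer 1 (with the unrounded x, y): √((x − 73.4)²+(y + 22.5)²) = 43.39 ≈ 43.40 km. ✓

x ≈ 30.9 km, y ≈ -13.7 km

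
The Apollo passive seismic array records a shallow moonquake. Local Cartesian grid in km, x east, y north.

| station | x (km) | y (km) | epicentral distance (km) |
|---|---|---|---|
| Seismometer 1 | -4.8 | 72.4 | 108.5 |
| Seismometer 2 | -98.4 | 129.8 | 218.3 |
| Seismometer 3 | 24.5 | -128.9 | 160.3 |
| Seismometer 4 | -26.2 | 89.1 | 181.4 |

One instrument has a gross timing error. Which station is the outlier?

Solve using three stations at a time. Using Seismometer 1, Seismometer 2, Seismometer 3 (subtract circle equations pairwise → linear system) gives (x, y) ≈ (89.0, 17.9).
Distances from that point to each station vs reported:
  Seismometer 1: calculated 108.5 vs reported 108.5 → residual 0.0 km
  Seismometer 2: calculated 218.3 vs reported 218.3 → residual 0.0 km
  Seismometer 3: calculated 160.3 vs reported 160.3 → residual 0.0 km
  Seismometer 4: calculated 135.5 vs reported 181.4 → residual 45.9 km
Seismometer 1, Seismometer 2, Seismometer 3 are mutually consistent (residuals ≈ 0); Seismometer 4 is off by 45.9 km.

Seismometer 4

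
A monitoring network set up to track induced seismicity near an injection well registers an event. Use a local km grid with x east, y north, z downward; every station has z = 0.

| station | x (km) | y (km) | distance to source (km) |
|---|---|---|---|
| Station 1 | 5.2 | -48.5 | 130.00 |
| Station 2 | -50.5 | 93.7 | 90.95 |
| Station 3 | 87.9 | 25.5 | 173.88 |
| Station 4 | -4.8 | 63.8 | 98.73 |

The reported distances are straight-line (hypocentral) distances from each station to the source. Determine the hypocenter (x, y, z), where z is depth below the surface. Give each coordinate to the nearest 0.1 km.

(-73.8, 32.9, 63.5)

Each station gives a sphere (x−x_i)² + (y−y_i)² + z² = d_i² (stations at z=0).
Subtracting the Station 1 sphere from Station 2 and Station 3: z² cancels, leaving linear equations in x and y:
-111.4 x + 284.4 y = 17578.75
165.4 x + 148.0 y = -7336.88
Solving: x ≈ -73.800, y ≈ 32.903 km (keep extra digits for the depth step; rounded: -73.8, 32.9).
Then from the Station 1 sphere: z² = 130.00² − (x − 5.2)² − (y + 48.5)² with x = -73.800, y = 32.903, so z ≈ 63.502 ≈ 63.5 km.
Check against Station 4 (with the unrounded solution): distance 98.73 ≈ 98.73 km. ✓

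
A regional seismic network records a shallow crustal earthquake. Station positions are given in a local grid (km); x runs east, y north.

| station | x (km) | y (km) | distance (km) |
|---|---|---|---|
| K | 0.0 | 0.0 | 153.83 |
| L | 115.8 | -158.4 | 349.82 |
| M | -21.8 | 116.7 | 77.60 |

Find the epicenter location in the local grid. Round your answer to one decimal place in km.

-99.4 km east, 117.4 km north

Circle about each station: x² + y² = 153.83²; (x − 115.8)² + (y + 158.4)² = 349.82²; (x + 21.8)² + (y − 116.7)² = 77.60².
Subtracting pairs of circle equations eliminates x²+y² and gives linear equations (the radical axes):
231.6 x − 316.8 y = -60210.16
-43.6 x + 233.4 y = 31736.04
Solving the 2×2 system: x ≈ -99.4, y ≈ 117.4 km.
Check against K (with the unrounded x, y): √(x²+y²) = 153.82 ≈ 153.83 km. ✓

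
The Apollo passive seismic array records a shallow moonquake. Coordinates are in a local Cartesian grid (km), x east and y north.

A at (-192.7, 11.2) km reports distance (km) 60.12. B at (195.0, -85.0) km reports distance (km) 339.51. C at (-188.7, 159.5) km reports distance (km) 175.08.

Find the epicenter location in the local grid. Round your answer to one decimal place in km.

-135.5 km east, -7.3 km north

Circle about each station: (x + 192.7)² + (y − 11.2)² = 60.12²; (x − 195.0)² + (y + 85.0)² = 339.51²; (x + 188.7)² + (y − 159.5)² = 175.08².
Subtracting the A equation from the B and C equations removes the quadratic terms:
775.4 x − 192.4 y = -103661.36
8.0 x + 296.6 y = -3249.38
Solving the 2×2 system: x ≈ -135.5, y ≈ -7.3 km.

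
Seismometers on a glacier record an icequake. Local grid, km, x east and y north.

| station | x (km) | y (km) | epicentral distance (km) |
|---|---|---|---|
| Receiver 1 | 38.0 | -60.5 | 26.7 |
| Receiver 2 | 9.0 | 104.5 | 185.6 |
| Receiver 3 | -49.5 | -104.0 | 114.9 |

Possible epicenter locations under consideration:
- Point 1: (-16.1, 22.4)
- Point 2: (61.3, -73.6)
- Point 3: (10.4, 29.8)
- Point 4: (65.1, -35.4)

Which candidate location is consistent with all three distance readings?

Point 2

For each candidate, compare |candidate − station| to the reported distance:
Point 1: residuals Receiver 1 72.3, Receiver 2 99.7, Receiver 3 15.8 → max 99.7 km
Point 2: residuals Receiver 1 0.0, Receiver 2 0.0, Receiver 3 0.0 → max 0.0 km
Point 3: residuals Receiver 1 67.7, Receiver 2 110.9, Receiver 3 31.7 → max 110.9 km
Point 4: residuals Receiver 1 10.2, Receiver 2 34.9, Receiver 3 18.7 → max 34.9 km
Only Point 2 has all residuals ≈ 0.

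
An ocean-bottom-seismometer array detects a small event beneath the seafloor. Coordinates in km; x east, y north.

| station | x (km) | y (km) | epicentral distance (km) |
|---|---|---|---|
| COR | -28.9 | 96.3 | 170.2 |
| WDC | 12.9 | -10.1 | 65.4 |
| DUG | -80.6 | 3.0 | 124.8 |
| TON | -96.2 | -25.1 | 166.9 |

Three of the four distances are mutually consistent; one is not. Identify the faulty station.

DUG

Solve using three stations at a time. Using COR, WDC, TON (subtract circle equations pairwise → linear system) gives (x, y) ≈ (69.8, -42.4).
Distances from that point to each station vs reported:
  COR: calculated 170.2 vs reported 170.2 → residual 0.0 km
  WDC: calculated 65.4 vs reported 65.4 → residual 0.0 km
  DUG: calculated 157.1 vs reported 124.8 → residual 32.3 km
  TON: calculated 166.9 vs reported 166.9 → residual 0.0 km
COR, WDC, TON are mutually consistent (residuals ≈ 0); DUG is off by 32.3 km.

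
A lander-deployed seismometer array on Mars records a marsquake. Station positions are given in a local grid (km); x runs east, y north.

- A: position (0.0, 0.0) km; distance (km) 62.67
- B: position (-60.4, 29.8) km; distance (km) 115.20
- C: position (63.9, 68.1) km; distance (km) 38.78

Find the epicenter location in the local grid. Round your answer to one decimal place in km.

Circle about each station: x² + y² = 62.67²; (x + 60.4)² + (y − 29.8)² = 115.20²; (x − 63.9)² + (y − 68.1)² = 38.78².
Subtracting pairs of circle equations eliminates x²+y² and gives linear equations (the radical axes):
-120.8 x + 59.6 y = -4807.31
127.8 x + 136.2 y = 11144.46
Solving the 2×2 system: x ≈ 54.8, y ≈ 30.4 km.

x ≈ 54.8 km, y ≈ 30.4 km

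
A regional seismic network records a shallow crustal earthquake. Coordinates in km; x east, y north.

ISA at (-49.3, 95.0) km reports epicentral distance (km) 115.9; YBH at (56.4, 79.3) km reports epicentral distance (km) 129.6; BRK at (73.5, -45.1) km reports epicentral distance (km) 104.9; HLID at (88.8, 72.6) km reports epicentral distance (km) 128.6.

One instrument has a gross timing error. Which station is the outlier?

Solve using three stations at a time. Using ISA, YBH, BRK (subtract circle equations pairwise → linear system) gives (x, y) ≈ (-28.1, -19.0).
Distances from that point to each station vs reported:
  ISA: calculated 115.9 vs reported 115.9 → residual 0.0 km
  YBH: calculated 129.6 vs reported 129.6 → residual 0.0 km
  BRK: calculated 104.9 vs reported 104.9 → residual 0.0 km
  HLID: calculated 148.5 vs reported 128.6 → residual 19.9 km
ISA, YBH, BRK are mutually consistent (residuals ≈ 0); HLID is off by 19.9 km.

HLID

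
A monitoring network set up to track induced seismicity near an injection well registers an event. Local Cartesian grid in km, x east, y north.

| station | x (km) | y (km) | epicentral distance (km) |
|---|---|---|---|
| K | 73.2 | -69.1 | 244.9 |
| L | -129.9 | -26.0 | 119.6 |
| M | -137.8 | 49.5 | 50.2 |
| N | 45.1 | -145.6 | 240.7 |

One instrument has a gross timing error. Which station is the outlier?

Solve using three stations at a time. Using K, L, M (subtract circle equations pairwise → linear system) gives (x, y) ≈ (-111.1, 92.2).
Distances from that point to each station vs reported:
  K: calculated 244.9 vs reported 244.9 → residual 0.0 km
  L: calculated 119.6 vs reported 119.6 → residual 0.0 km
  M: calculated 50.3 vs reported 50.2 → residual 0.1 km
  N: calculated 284.5 vs reported 240.7 → residual 43.8 km
K, L, M are mutually consistent (residuals ≈ 0); N is off by 43.8 km.

N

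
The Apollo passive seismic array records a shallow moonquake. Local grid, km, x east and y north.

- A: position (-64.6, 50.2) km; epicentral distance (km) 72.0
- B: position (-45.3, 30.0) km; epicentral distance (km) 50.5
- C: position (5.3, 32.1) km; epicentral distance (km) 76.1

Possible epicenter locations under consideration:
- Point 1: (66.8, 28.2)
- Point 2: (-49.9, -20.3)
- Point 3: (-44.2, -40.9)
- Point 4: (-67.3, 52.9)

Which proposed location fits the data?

For each candidate, compare |candidate − station| to the reported distance:
Point 1: residuals A 61.2, B 61.6, C 14.5 → max 61.6 km
Point 2: residuals A 0.0, B 0.0, C 0.0 → max 0.0 km
Point 3: residuals A 21.4, B 20.4, C 12.1 → max 21.4 km
Point 4: residuals A 68.2, B 18.7, C 0.6 → max 68.2 km
Only Point 2 has all residuals ≈ 0.

Point 2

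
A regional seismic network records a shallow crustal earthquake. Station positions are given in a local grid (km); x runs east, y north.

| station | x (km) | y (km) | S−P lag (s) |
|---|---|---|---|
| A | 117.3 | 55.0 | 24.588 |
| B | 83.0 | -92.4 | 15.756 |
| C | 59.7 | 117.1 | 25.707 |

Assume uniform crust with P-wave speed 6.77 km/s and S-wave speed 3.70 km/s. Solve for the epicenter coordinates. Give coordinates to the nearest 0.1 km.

x ≈ -42.8 km, y ≈ -65.9 km

Distance from S−P lag: d = Δt · v_P v_S / (v_P − v_S) = Δt · (6.77·3.70)/(6.77−3.70) ≈ 8.1593·Δt.
So d_A = 200.62, d_B = 128.56, d_C = 209.75 km.
Circle about each station: (x − 117.3)² + (y − 55.0)² = 200.62²; (x − 83.0)² + (y + 92.4)² = 128.56²; (x − 59.7)² + (y − 117.1)² = 209.75².
Subtracting the A equation from the B and C equations removes the quadratic terms:
-68.6 x − 294.8 y = 22363.18
-115.2 x + 124.2 y = -3254.47
Solving the 2×2 system: x ≈ -42.8, y ≈ -65.9 km.
Check against A (with the unrounded x, y): √((x − 117.3)²+(y − 55.0)²) = 200.62 ≈ 200.62 km. ✓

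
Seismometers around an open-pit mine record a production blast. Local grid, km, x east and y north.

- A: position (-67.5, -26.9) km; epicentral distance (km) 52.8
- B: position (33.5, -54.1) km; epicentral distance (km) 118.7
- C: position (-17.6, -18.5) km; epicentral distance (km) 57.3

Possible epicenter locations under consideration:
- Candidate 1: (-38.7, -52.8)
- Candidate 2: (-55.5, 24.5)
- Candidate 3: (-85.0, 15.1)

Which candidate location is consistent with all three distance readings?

Candidate 2

For each candidate, compare |candidate − station| to the reported distance:
Candidate 1: residuals A 14.1, B 46.5, C 17.0 → max 46.5 km
Candidate 2: residuals A 0.0, B 0.0, C 0.0 → max 0.0 km
Candidate 3: residuals A 7.3, B 18.5, C 18.0 → max 18.5 km
Only Candidate 2 has all residuals ≈ 0.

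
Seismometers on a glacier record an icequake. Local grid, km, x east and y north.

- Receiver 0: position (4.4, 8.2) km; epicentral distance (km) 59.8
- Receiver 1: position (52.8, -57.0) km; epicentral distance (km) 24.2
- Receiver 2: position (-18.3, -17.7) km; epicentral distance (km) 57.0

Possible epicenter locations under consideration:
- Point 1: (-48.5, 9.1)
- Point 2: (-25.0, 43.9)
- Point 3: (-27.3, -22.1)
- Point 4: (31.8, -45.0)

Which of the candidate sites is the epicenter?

For each candidate, compare |candidate − station| to the reported distance:
Point 1: residuals Receiver 0 6.9, Receiver 1 96.8, Receiver 2 16.6 → max 96.8 km
Point 2: residuals Receiver 0 13.6, Receiver 1 103.2, Receiver 2 5.0 → max 103.2 km
Point 3: residuals Receiver 0 15.9, Receiver 1 63.2, Receiver 2 47.0 → max 63.2 km
Point 4: residuals Receiver 0 0.0, Receiver 1 0.0, Receiver 2 0.1 → max 0.1 km
Only Point 4 has all residuals ≈ 0.

Point 4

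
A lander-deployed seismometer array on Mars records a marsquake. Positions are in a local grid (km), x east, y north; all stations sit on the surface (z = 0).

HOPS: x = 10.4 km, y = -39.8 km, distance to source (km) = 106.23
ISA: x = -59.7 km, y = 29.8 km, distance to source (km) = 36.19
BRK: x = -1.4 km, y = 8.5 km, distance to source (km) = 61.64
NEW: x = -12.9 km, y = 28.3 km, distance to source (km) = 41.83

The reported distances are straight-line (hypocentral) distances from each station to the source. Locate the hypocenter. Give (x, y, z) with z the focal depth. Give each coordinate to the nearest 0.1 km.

x ≈ -40.3 km, y ≈ 50.9 km, depth ≈ 22.1 km

Each station gives a sphere (x−x_i)² + (y−y_i)² + z² = d_i² (stations at z=0).
Subtracting the HOPS sphere from ISA and BRK: z² cancels, leaving linear equations in x and y:
-140.2 x + 139.2 y = 12735.03
-23.6 x + 96.6 y = 5867.33
Solving: x ≈ -40.306, y ≈ 50.891 km (keep extra digits for the depth step; rounded: -40.3, 50.9).
Then from the HOPS sphere: z² = 106.23² − (x − 10.4)² − (y + 39.8)² with x = -40.306, y = 50.891, so z ≈ 22.110 ≈ 22.1 km.
Check against NEW (with the unrounded solution): distance 41.84 ≈ 41.83 km. ✓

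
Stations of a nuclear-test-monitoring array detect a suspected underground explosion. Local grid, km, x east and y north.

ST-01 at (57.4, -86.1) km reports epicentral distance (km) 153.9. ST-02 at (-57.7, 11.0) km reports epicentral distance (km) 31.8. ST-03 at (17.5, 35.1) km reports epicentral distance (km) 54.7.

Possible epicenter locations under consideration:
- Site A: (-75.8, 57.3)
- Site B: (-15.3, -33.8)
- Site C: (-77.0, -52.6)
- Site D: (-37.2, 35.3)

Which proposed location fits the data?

For each candidate, compare |candidate − station| to the reported distance:
Site A: residuals ST-01 41.8, ST-02 17.9, ST-03 41.2 → max 41.8 km
Site B: residuals ST-01 64.3, ST-02 29.9, ST-03 21.6 → max 64.3 km
Site C: residuals ST-01 15.4, ST-02 34.7, ST-03 74.2 → max 74.2 km
Site D: residuals ST-01 0.0, ST-02 0.0, ST-03 0.0 → max 0.0 km
Only Site D has all residuals ≈ 0.

Site D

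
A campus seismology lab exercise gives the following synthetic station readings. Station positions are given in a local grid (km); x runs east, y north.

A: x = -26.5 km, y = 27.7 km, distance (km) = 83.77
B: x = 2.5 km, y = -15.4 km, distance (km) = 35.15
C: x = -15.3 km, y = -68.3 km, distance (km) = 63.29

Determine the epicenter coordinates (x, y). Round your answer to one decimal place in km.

x ≈ 34.7 km, y ≈ -29.5 km

Circle about each station: (x + 26.5)² + (y − 27.7)² = 83.77²; (x − 2.5)² + (y + 15.4)² = 35.15²; (x + 15.3)² + (y + 68.3)² = 63.29².
Subtracting the A equation from the B and C equations removes the quadratic terms:
58.0 x − 86.2 y = 4555.76
22.4 x − 192.0 y = 6441.23
Solving the 2×2 system: x ≈ 34.7, y ≈ -29.5 km.
Check against A (with the unrounded x, y): √((x + 26.5)²+(y − 27.7)²) = 83.77 ≈ 83.77 km. ✓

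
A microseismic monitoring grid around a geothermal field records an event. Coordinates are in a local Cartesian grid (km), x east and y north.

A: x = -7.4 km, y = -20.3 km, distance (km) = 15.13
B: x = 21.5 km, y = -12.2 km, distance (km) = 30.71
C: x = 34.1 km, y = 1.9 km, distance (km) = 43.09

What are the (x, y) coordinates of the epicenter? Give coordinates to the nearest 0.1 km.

Circle about each station: (x + 7.4)² + (y + 20.3)² = 15.13²; (x − 21.5)² + (y + 12.2)² = 30.71²; (x − 34.1)² + (y − 1.9)² = 43.09².
Subtracting pairs of circle equations eliminates x²+y² and gives linear equations (the radical axes):
57.8 x + 16.2 y = -569.95
83.0 x + 44.4 y = -928.26
Solving the 2×2 system: x ≈ -8.4, y ≈ -5.2 km.

(-8.4, -5.2)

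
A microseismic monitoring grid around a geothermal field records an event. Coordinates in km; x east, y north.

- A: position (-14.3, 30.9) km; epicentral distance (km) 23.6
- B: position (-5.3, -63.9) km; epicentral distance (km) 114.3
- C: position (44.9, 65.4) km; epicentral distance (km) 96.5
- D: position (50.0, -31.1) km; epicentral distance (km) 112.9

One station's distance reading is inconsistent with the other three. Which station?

C

Solve using three stations at a time. Using A, B, D (subtract circle equations pairwise → linear system) gives (x, y) ≈ (-31.1, 47.4).
Distances from that point to each station vs reported:
  A: calculated 23.6 vs reported 23.6 → residual 0.0 km
  B: calculated 114.3 vs reported 114.3 → residual 0.0 km
  C: calculated 78.1 vs reported 96.5 → residual 18.4 km
  D: calculated 112.9 vs reported 112.9 → residual 0.0 km
A, B, D are mutually consistent (residuals ≈ 0); C is off by 18.4 km.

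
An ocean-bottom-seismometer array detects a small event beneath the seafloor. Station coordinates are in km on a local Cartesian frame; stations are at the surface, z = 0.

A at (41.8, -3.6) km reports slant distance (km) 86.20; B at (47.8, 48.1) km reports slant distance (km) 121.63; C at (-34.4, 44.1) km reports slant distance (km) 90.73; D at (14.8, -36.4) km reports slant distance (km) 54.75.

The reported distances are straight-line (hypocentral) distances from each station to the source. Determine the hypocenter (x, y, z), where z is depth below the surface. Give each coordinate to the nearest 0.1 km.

Each station gives a sphere (x−x_i)² + (y−y_i)² + z² = d_i² (stations at z=0).
Subtracting the A sphere from B and C: z² cancels, leaving linear equations in x and y:
12.0 x + 103.4 y = -4525.17
-152.4 x + 95.4 y = 566.48
Solving: x ≈ -29.005, y ≈ -40.398 km (keep extra digits for the depth step; rounded: -29.0, -40.4).
Then from the A sphere: z² = 86.20² − (x − 41.8)² − (y + 3.6)² with x = -29.005, y = -40.398, so z ≈ 32.604 ≈ 32.6 km.

x ≈ -29.0 km, y ≈ -40.4 km, depth ≈ 32.6 km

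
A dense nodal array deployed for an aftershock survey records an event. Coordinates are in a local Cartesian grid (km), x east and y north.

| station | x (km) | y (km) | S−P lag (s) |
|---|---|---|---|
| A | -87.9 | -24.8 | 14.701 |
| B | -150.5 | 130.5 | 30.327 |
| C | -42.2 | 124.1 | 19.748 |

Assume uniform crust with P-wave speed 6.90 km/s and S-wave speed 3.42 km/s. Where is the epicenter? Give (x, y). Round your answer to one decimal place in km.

Distance from S−P lag: d = Δt · v_P v_S / (v_P − v_S) = Δt · (6.90·3.42)/(6.90−3.42) ≈ 6.7810·Δt.
So d_A = 99.69, d_B = 205.65, d_C = 133.91 km.
Circle about each station: (x + 87.9)² + (y + 24.8)² = 99.69²; (x + 150.5)² + (y − 130.5)² = 205.65²; (x + 42.2)² + (y − 124.1)² = 133.91².
Subtracting pairs of circle equations eliminates x²+y² and gives linear equations (the radical axes):
-125.2 x + 310.6 y = -1014.78
91.4 x + 297.8 y = 846.41
Solving the 2×2 system: x ≈ 8.6, y ≈ 0.2 km.

8.6 km east, 0.2 km north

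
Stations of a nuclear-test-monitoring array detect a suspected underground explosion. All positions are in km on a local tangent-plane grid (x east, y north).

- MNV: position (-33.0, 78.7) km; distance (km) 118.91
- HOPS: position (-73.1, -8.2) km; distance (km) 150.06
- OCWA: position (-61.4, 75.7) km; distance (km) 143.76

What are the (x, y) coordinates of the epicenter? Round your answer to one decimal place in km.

Circle about each station: (x + 33.0)² + (y − 78.7)² = 118.91²; (x + 73.1)² + (y + 8.2)² = 150.06²; (x + 61.4)² + (y − 75.7)² = 143.76².
Subtracting pairs of circle equations eliminates x²+y² and gives linear equations (the radical axes):
-80.2 x − 173.8 y = -10250.26
-56.8 x − 6.0 y = -4309.59
Solving the 2×2 system: x ≈ 73.2, y ≈ 25.2 km.

x ≈ 73.2 km, y ≈ 25.2 km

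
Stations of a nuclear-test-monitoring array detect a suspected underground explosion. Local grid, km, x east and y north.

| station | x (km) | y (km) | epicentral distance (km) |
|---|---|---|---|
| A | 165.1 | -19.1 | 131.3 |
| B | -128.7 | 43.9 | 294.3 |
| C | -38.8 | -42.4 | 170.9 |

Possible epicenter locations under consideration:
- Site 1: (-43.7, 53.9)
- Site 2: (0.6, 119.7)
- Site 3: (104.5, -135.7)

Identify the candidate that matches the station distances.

Site 3

For each candidate, compare |candidate − station| to the reported distance:
Site 1: residuals A 89.9, B 208.7, C 74.5 → max 208.7 km
Site 2: residuals A 83.9, B 144.4, C 4.1 → max 144.4 km
Site 3: residuals A 0.1, B 0.0, C 0.1 → max 0.1 km
Only Site 3 has all residuals ≈ 0.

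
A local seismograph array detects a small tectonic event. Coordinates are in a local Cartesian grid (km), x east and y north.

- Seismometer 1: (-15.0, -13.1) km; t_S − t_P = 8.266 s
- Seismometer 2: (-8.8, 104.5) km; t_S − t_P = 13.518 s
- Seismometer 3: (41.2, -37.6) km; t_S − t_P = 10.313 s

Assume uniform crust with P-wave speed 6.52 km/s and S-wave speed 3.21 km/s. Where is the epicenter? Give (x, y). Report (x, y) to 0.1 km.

(21.3, 24.5)

Distance from S−P lag: d = Δt · v_P v_S / (v_P − v_S) = Δt · (6.52·3.21)/(6.52−3.21) ≈ 6.3230·Δt.
So d_Seismometer 1 = 52.27, d_Seismometer 2 = 85.47, d_Seismometer 3 = 65.21 km.
Circle about each station: (x + 15.0)² + (y + 13.1)² = 52.27²; (x + 8.8)² + (y − 104.5)² = 85.47²; (x − 41.2)² + (y + 37.6)² = 65.21².
Subtracting pairs of circle equations eliminates x²+y² and gives linear equations (the radical axes):
12.4 x + 235.2 y = 6028.11
112.4 x − 49.0 y = 1194.40
Solving the 2×2 system: x ≈ 21.3, y ≈ 24.5 km.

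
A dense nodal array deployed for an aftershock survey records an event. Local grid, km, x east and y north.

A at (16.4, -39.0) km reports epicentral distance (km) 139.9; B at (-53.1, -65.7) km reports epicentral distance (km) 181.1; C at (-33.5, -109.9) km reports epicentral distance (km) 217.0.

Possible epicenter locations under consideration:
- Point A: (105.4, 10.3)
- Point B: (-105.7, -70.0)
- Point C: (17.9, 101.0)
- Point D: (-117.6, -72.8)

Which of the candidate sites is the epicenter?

For each candidate, compare |candidate − station| to the reported distance:
Point A: residuals A 38.2, B 5.3, C 33.3 → max 38.2 km
Point B: residuals A 13.9, B 128.3, C 134.5 → max 134.5 km
Point C: residuals A 0.1, B 0.1, C 0.1 → max 0.1 km
Point D: residuals A 1.7, B 116.2, C 125.1 → max 125.1 km
Only Point C has all residuals ≈ 0.

Point C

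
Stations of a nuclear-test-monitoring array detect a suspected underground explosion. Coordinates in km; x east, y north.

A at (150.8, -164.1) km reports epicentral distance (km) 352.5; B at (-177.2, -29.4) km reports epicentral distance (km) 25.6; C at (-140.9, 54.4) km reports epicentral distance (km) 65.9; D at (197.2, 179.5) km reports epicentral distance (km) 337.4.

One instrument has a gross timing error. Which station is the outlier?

D

Solve using three stations at a time. Using A, B, C (subtract circle equations pairwise → linear system) gives (x, y) ≈ (-164.8, -7.0).
Distances from that point to each station vs reported:
  A: calculated 352.5 vs reported 352.5 → residual 0.0 km
  B: calculated 25.6 vs reported 25.6 → residual 0.0 km
  C: calculated 65.9 vs reported 65.9 → residual 0.0 km
  D: calculated 407.2 vs reported 337.4 → residual 69.8 km
A, B, C are mutually consistent (residuals ≈ 0); D is off by 69.8 km.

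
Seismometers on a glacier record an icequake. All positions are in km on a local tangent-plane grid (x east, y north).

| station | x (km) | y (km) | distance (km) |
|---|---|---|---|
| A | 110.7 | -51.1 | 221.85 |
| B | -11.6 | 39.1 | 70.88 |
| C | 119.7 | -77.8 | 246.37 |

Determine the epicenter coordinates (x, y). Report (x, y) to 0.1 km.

(-59.0, 91.8)

Circle about each station: (x − 110.7)² + (y + 51.1)² = 221.85²; (x + 11.6)² + (y − 39.1)² = 70.88²; (x − 119.7)² + (y + 77.8)² = 246.37².
Subtracting pairs of circle equations eliminates x²+y² and gives linear equations (the radical axes):
-244.6 x + 180.4 y = 30991.12
18.0 x − 53.4 y = -5965.52
Solving the 2×2 system: x ≈ -59.0, y ≈ 91.8 km.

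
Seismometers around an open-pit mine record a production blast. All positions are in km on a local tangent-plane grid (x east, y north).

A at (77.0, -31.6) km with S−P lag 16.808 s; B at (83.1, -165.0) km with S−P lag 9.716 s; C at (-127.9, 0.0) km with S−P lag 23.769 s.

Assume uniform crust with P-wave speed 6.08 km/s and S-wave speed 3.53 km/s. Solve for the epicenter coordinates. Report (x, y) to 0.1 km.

2.4 km east, -151.8 km north

Distance from S−P lag: d = Δt · v_P v_S / (v_P − v_S) = Δt · (6.08·3.53)/(6.08−3.53) ≈ 8.4166·Δt.
So d_A = 141.47, d_B = 81.78, d_C = 200.05 km.
Circle about each station: (x − 77.0)² + (y + 31.6)² = 141.47²; (x − 83.1)² + (y + 165.0)² = 81.78²; (x + 127.9)² + y² = 200.05².
Subtracting the A equation from the B and C equations removes the quadratic terms:
12.2 x − 266.8 y = 40528.84
-409.8 x + 63.2 y = -10575.39
Solving the 2×2 system: x ≈ 2.4, y ≈ -151.8 km.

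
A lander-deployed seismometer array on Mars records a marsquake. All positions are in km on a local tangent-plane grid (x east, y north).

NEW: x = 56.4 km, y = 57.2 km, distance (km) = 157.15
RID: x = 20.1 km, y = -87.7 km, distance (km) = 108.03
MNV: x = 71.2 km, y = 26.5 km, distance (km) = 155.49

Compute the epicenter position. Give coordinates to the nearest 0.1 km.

(-72.7, -32.4)

Circle about each station: (x − 56.4)² + (y − 57.2)² = 157.15²; (x − 20.1)² + (y + 87.7)² = 108.03²; (x − 71.2)² + (y − 26.5)² = 155.49².
Subtracting pairs of circle equations eliminates x²+y² and gives linear equations (the radical axes):
-72.6 x − 289.8 y = 14668.14
29.6 x − 61.4 y = -162.13
Solving the 2×2 system: x ≈ -72.7, y ≈ -32.4 km.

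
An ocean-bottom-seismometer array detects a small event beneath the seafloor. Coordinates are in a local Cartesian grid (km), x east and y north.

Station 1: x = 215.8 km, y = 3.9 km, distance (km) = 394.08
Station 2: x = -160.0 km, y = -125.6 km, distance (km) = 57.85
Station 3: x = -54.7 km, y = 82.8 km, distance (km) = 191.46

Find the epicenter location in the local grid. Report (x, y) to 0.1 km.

Circle about each station: (x − 215.8)² + (y − 3.9)² = 394.08²; (x + 160.0)² + (y + 125.6)² = 57.85²; (x + 54.7)² + (y − 82.8)² = 191.46².
Subtracting pairs of circle equations eliminates x²+y² and gives linear equations (the radical axes):
-751.6 x − 259.0 y = 146742.93
-541.0 x + 157.8 y = 81905.19
Solving the 2×2 system: x ≈ -171.5, y ≈ -68.9 km.
Check against Station 1 (with the unrounded x, y): √((x − 215.8)²+(y − 3.9)²) = 394.08 ≈ 394.08 km. ✓

(-171.5, -68.9)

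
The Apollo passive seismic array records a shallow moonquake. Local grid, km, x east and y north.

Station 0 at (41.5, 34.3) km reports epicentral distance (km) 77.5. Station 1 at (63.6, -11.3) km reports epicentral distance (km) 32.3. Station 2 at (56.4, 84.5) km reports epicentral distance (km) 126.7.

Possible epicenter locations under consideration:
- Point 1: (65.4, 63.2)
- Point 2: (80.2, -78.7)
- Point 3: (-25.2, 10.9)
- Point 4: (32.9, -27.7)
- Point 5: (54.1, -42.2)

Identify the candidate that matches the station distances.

For each candidate, compare |candidate − station| to the reported distance:
Point 1: residuals Station 0 40.0, Station 1 42.2, Station 2 103.6 → max 103.6 km
Point 2: residuals Station 0 41.9, Station 1 37.1, Station 2 38.2 → max 41.9 km
Point 3: residuals Station 0 6.8, Station 1 59.2, Station 2 16.8 → max 59.2 km
Point 4: residuals Station 0 14.9, Station 1 2.5, Station 2 12.1 → max 14.9 km
Point 5: residuals Station 0 0.0, Station 1 0.0, Station 2 0.0 → max 0.0 km
Only Point 5 has all residuals ≈ 0.

Point 5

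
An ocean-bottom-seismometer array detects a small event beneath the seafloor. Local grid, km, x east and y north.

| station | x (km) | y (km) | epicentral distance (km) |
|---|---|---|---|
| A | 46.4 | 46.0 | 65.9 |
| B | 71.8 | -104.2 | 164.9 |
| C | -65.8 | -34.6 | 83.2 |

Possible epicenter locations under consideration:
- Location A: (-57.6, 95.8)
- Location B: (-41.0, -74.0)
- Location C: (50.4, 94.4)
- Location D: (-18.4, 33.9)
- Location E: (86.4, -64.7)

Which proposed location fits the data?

For each candidate, compare |candidate − station| to the reported distance:
Location A: residuals A 49.4, B 73.3, C 47.5 → max 73.3 km
Location B: residuals A 82.6, B 48.1, C 36.6 → max 82.6 km
Location C: residuals A 17.3, B 34.8, C 90.4 → max 90.4 km
Location D: residuals A 0.0, B 0.0, C 0.1 → max 0.1 km
Location E: residuals A 51.8, B 122.8, C 71.9 → max 122.8 km
Only Location D has all residuals ≈ 0.

Location D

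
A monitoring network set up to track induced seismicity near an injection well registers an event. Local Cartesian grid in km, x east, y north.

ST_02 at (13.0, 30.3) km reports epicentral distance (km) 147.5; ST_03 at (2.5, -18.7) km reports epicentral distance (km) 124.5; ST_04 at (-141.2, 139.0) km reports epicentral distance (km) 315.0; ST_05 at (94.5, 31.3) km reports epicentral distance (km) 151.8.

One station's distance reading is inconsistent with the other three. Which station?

ST_03

Solve using three stations at a time. Using ST_02, ST_04, ST_05 (subtract circle equations pairwise → linear system) gives (x, y) ≈ (47.6, -113.2).
Distances from that point to each station vs reported:
  ST_02: calculated 147.6 vs reported 147.5 → residual 0.1 km
  ST_03: calculated 104.7 vs reported 124.5 → residual 19.8 km
  ST_04: calculated 315.1 vs reported 315.0 → residual 0.1 km
  ST_05: calculated 151.9 vs reported 151.8 → residual 0.1 km
ST_02, ST_04, ST_05 are mutually consistent (residuals ≈ 0); ST_03 is off by 19.8 km.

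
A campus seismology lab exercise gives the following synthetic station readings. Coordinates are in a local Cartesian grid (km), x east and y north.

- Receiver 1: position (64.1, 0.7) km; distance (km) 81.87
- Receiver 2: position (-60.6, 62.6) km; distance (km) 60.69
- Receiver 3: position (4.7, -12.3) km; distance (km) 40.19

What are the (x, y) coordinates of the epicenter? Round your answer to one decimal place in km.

(-14.7, 22.9)

Circle about each station: (x − 64.1)² + (y − 0.7)² = 81.87²; (x + 60.6)² + (y − 62.6)² = 60.69²; (x − 4.7)² + (y + 12.3)² = 40.19².
Subtracting pairs of circle equations eliminates x²+y² and gives linear equations (the radical axes):
-249.4 x + 123.8 y = 6501.24
-118.8 x − 26.0 y = 1151.54
Solving the 2×2 system: x ≈ -14.7, y ≈ 22.9 km.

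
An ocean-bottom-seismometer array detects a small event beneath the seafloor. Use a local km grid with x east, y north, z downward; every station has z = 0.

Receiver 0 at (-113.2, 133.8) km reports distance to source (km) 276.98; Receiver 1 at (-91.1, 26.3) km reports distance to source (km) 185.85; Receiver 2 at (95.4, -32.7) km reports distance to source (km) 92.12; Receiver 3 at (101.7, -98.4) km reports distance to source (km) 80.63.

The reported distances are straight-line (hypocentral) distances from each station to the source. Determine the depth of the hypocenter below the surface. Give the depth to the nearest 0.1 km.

Each station gives a sphere (x−x_i)² + (y−y_i)² + z² = d_i² (stations at z=0).
Subtracting the Receiver 0 sphere from Receiver 1 and Receiver 2: z² cancels, leaving linear equations in x and y:
44.2 x − 215.0 y = 20451.92
417.2 x − 333.0 y = 47685.60
Solving: x ≈ 45.905, y ≈ -85.688 km (keep extra digits for the depth step; rounded: 45.9, -85.7).
Then from the Receiver 0 sphere: z² = 276.98² − (x + 113.2)² − (y − 133.8)² with x = 45.905, y = -85.688, so z ≈ 56.820 ≈ 56.8 km.

depth ≈ 56.8 km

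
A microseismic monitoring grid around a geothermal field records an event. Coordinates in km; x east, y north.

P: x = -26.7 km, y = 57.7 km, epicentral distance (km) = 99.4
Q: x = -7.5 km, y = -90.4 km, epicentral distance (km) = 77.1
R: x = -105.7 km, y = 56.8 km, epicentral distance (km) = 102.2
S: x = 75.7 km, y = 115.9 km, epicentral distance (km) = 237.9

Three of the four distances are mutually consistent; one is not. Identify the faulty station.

S

Solve using three stations at a time. Using P, Q, R (subtract circle equations pairwise → linear system) gives (x, y) ≈ (-61.6, -35.4).
Distances from that point to each station vs reported:
  P: calculated 99.4 vs reported 99.4 → residual 0.0 km
  Q: calculated 77.1 vs reported 77.1 → residual 0.0 km
  R: calculated 102.2 vs reported 102.2 → residual 0.0 km
  S: calculated 204.3 vs reported 237.9 → residual 33.6 km
P, Q, R are mutually consistent (residuals ≈ 0); S is off by 33.6 km.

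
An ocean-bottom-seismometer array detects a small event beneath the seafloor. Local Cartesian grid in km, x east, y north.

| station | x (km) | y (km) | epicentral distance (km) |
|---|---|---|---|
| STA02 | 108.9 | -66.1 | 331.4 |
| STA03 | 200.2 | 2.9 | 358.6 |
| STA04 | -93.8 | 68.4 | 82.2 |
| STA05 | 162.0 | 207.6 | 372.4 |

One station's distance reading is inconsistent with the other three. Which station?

STA02

Solve using three stations at a time. Using STA03, STA04, STA05 (subtract circle equations pairwise → linear system) gives (x, y) ≈ (-158.1, 17.3).
Distances from that point to each station vs reported:
  STA02: calculated 279.7 vs reported 331.4 → residual 51.7 km
  STA03: calculated 358.6 vs reported 358.6 → residual 0.0 km
  STA04: calculated 82.1 vs reported 82.2 → residual 0.1 km
  STA05: calculated 372.4 vs reported 372.4 → residual 0.0 km
STA03, STA04, STA05 are mutually consistent (residuals ≈ 0); STA02 is off by 51.7 km.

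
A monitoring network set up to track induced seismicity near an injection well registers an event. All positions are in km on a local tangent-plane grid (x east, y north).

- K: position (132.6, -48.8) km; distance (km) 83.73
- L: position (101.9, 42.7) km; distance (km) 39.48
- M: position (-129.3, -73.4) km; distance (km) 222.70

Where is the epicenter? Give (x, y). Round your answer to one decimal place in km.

Circle about each station: (x − 132.6)² + (y + 48.8)² = 83.73²; (x − 101.9)² + (y − 42.7)² = 39.48²; (x + 129.3)² + (y + 73.4)² = 222.70².
Subtracting the K equation from the L and M equations removes the quadratic terms:
-61.4 x + 183.0 y = -2305.26
-523.8 x − 49.2 y = -40442.73
Solving the 2×2 system: x ≈ 76.0, y ≈ 12.9 km.
Check against K (with the unrounded x, y): √((x − 132.6)²+(y + 48.8)²) = 83.73 ≈ 83.73 km. ✓

x ≈ 76.0 km, y ≈ 12.9 km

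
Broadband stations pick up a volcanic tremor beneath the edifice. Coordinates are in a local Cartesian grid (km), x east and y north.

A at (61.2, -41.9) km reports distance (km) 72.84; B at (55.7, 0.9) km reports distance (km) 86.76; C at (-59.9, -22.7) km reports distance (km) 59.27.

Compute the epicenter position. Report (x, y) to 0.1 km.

(-10.4, -55.3)

Circle about each station: (x − 61.2)² + (y + 41.9)² = 72.84²; (x − 55.7)² + (y − 0.9)² = 86.76²; (x + 59.9)² + (y + 22.7)² = 59.27².
Subtracting pairs of circle equations eliminates x²+y² and gives linear equations (the radical axes):
-11.0 x + 85.6 y = -4619.38
-242.2 x + 38.4 y = 394.98
Solving the 2×2 system: x ≈ -10.4, y ≈ -55.3 km.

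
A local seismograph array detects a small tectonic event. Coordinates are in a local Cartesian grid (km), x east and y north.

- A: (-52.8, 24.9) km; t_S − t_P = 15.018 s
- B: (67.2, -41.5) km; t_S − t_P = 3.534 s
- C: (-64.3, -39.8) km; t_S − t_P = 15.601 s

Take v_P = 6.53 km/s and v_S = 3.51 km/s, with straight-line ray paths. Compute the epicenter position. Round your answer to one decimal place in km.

52.3 km east, -19.2 km north

Distance from S−P lag: d = Δt · v_P v_S / (v_P − v_S) = Δt · (6.53·3.51)/(6.53−3.51) ≈ 7.5895·Δt.
So d_A = 113.98, d_B = 26.82, d_C = 118.40 km.
Circle about each station: (x + 52.8)² + (y − 24.9)² = 113.98²; (x − 67.2)² + (y + 41.5)² = 26.82²; (x + 64.3)² + (y + 39.8)² = 118.40².
Subtracting the A equation from the B and C equations removes the quadratic terms:
240.0 x − 132.8 y = 15102.37
-23.0 x − 129.4 y = 1283.56
Solving the 2×2 system: x ≈ 52.3, y ≈ -19.2 km.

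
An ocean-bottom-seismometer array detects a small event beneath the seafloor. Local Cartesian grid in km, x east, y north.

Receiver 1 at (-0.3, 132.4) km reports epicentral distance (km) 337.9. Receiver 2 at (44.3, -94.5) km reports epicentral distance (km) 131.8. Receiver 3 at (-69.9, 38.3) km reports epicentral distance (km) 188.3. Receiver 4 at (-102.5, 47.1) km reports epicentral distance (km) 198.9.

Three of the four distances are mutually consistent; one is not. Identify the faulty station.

Solve using three stations at a time. Using Receiver 2, Receiver 3, Receiver 4 (subtract circle equations pairwise → linear system) gives (x, y) ≈ (-75.2, -149.9).
Distances from that point to each station vs reported:
  Receiver 1: calculated 292.1 vs reported 337.9 → residual 45.8 km
  Receiver 2: calculated 131.7 vs reported 131.8 → residual 0.1 km
  Receiver 3: calculated 188.3 vs reported 188.3 → residual 0.0 km
  Receiver 4: calculated 198.9 vs reported 198.9 → residual 0.0 km
Receiver 2, Receiver 3, Receiver 4 are mutually consistent (residuals ≈ 0); Receiver 1 is off by 45.8 km.

Receiver 1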